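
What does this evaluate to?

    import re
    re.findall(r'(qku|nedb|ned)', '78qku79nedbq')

['qku', 'nedb']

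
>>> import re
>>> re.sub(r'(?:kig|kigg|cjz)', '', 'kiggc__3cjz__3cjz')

'gc__3__3'

Branches in `(...|...)` are attempted left-to-right; the first branch that allows the whole pattern to succeed is taken.
`sub` substitutes '' at each match site.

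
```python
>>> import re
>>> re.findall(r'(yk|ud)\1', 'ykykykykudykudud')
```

A backreference is literal: `\1` must see the identical characters the first group matched.
`findall` collects group 1 from each match (3 total).

['yk', 'yk', 'ud']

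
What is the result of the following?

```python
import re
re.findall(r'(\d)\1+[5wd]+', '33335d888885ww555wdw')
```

`\1` is not a pattern — it's the concrete string captured by group 1, re-applied verbatim.
Matches: at [0:6] match '33335d', group 1 = '3'; at [6:20] match '888885ww555wdw', group 1 = '8'.
`findall` collects group 1 from each match (2 total).

['3', '8']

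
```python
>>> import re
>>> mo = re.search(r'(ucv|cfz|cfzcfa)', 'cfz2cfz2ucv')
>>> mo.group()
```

The match spans [0:3] → 'cfz'.

'cfz'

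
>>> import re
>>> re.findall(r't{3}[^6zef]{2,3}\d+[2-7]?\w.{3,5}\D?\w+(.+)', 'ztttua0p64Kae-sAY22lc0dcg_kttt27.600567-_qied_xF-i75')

Pattern: exactly 3 of a literal 't', then 2 to 3 of any character except [6zef]; then one or more of a digit, then optionally a character in [2-7]; then a word character, then 3 to 5 of any character, then optionally a non-digit; then one or more of a word character; then one or more of any character (captured).
Scanning left to right: at [1:52] match 'tttua0p64Kae-sAY22lc0dcg_kttt27.600567-_qied_xF-i75', group 1 = '.600567-_qied_xF-i75'.
`findall` collects group 1 from the one match (1 total).

['.600567-_qied_xF-i75']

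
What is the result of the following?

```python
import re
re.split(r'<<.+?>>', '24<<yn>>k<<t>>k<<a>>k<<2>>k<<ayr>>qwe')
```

A non-greedy quantifier consumes as few characters as it can — just enough that the remainder of the pattern still matches from where it stops; whatever follows it matches normally.
Matches to split on: at [2:8] → '<<yn>>'; at [9:14] → '<<t>>'; at [15:20] → '<<a>>'; at [21:26] → '<<2>>'; at [27:34] → '<<ayr>>'.
Splitting on the pattern gives 6 pieces.

['24', 'k', 'k', 'k', 'k', 'qwe']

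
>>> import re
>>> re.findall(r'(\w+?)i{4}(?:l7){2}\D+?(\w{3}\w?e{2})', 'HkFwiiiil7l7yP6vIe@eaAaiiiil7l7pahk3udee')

This matches one or more of a word character (lazy) (captured); then exactly 4 of a literal 'i', then the literal 'l7' repeated 2 times, then one or more of a non-digit (lazy); then exactly 3 of a word character, then optionally a word character, then exactly 2 of the literal 'e' (captured).
A non-greedy quantifier consumes as few characters as it can — just enough that the remainder of the pattern still matches from where it stops; whatever follows it matches normally.
Walking the string: at [19:40] match 'eaAaiiiil7l7pahk3udee', groups = ('eaAa', 'k3udee').
`findall` packs the 2 group values into a tuple for every match.

[('eaAa', 'k3udee')]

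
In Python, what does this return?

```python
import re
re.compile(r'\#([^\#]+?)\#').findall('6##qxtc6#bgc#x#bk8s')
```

Walking the string: at [2:9] match '#qxtc6#', group 1 = 'qxtc6'; at [12:15] match '#x#', group 1 = 'x'.
`findall` collects group 1 from each match (2 total).

['qxtc6', 'x']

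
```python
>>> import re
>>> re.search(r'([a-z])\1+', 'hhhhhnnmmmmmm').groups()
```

('h',)

The backreference `\1` re-matches whatever the first group consumed, character for character.
`search` walks the string left to right and returns the first match it finds.
The match spans [0:5] → 'hhhhh'.
Captured: group 1 = 'h'.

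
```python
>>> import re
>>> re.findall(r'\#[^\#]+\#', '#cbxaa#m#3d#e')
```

No capturing groups, so `findall` returns the 2 full match strings.

['#cbxaa#', '#3d#']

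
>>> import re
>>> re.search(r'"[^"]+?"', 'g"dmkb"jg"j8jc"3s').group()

'"dmkb"'

`search` walks the string left to right and returns the first match it finds.
The match spans [1:7] → '"dmkb"'.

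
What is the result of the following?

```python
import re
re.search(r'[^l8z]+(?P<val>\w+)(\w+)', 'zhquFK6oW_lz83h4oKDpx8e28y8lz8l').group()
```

'hquFK6oW_lz83h4oKDpx8e28y8lz8l'

This matches one or more of any character except [l8z]; then one or more of a word character (captured as 'val'); then one or more of a word character (captured).
`re.search` scans for the first position where the pattern succeeds.
The match spans [1:31] → 'hquFK6oW_lz83h4oKDpx8e28y8lz8l'.
Captured: group 1 = 'lz83h4oKDpx8e28y8lz8', group 2 = 'l'.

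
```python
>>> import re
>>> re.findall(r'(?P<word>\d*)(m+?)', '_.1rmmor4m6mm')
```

[('', 'm'), ('', 'm'), ('4', 'm'), ('6', 'm'), ('', 'm')]

This matches zero or more of a digit (captured as 'word'); then one or more of a literal 'm' (lazy) (captured).
Walking the string: at [4:5] match 'm', groups = ('', 'm'); at [5:6] match 'm', groups = ('', 'm'); at [8:10] match '4m', groups = ('4', 'm'); at [10:12] match '6m', groups = ('6', 'm'); at [12:13] match 'm', groups = ('', 'm').
`findall` packs the 2 group values into a tuple for every match.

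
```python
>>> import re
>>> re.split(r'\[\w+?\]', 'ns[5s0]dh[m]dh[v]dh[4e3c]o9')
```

Matches to split on: at [2:7] → '[5s0]'; at [9:12] → '[m]'; at [14:17] → '[v]'; at [19:25] → '[4e3c]'.
Splitting on the pattern gives 5 pieces.

['ns', 'dh', 'dh', 'dh', 'o9']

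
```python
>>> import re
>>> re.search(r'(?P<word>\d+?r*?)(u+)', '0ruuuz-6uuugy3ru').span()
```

(0, 5)

This matches one or more of a digit (lazy), then zero or more of a literal 'r' (lazy) (captured as 'word'); then one or more of a literal 'u' (captured).
`re.search` tries every starting position until one works.
The match spans [0:5] → '0ruuu'.
Captured: group 1 = '0r', group 2 = 'uuu'.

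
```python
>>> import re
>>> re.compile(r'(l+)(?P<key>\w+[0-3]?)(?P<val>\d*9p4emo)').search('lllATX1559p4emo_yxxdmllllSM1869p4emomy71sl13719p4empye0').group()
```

The match spans [0:36] → 'lllATX1559p4emo_yxxdmllllSM1869p4emo'.

'lllATX1559p4emo_yxxdmllllSM1869p4emo'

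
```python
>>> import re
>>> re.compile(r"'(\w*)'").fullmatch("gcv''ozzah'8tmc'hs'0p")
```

`re.fullmatch` is like wrapping the pattern in `^…$` (in single-line mode).
Here the pattern can't cover the whole string, so the call returns None.

None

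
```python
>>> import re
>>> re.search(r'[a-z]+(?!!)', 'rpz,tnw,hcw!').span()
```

(0, 3)

A negative assertion filters positions out without eating any characters.
`re.search` tries every starting position until one works.
The match spans [0:3] → 'rpz'.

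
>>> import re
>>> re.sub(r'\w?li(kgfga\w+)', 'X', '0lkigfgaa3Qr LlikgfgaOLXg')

'0lkigfgaa3Qr X'

The pattern matches optionally a word character, then the literal 'li'; then the literal 'kgf', then the literal 'ga', then one or more of a word character (captured).
Every occurrence is swapped for 'X'.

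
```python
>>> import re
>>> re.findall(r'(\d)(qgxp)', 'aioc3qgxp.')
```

[('3', 'qgxp')]

The pattern matches a digit (captured); then the literal 'qg', then the literal 'xp' (captured).
Scanning left to right: at [4:9] match '3qgxp', groups = ('3', 'qgxp').
With 2 capturing groups, `findall` returns a 2-tuple per match.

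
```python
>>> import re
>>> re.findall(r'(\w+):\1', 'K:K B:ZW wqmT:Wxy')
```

After group 1 captures some text, `\1` only succeeds where that same text appears again.
`findall` collects group 1 from the one match (1 total).

['K']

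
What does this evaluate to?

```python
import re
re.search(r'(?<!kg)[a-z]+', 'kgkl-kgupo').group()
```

A negative assertion filters positions out without eating any characters.
The match spans [0:4] → 'kgkl'.

'kgkl'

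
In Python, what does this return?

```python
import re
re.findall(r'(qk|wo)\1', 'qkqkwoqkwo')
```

['qk']

`\1` has to match the exact text group 1 already captured.
`findall` collects group 1 from the one match (1 total).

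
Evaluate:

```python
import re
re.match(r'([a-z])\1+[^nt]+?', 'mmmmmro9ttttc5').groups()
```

('m',)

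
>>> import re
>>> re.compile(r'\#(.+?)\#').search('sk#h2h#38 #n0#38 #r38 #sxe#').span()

Because the quantifier is non-greedy, it stops expanding at the earliest point where the rest of the pattern can succeed.
`re.search` scans for the first position where the pattern succeeds.
The match spans [2:7] → '#h2h#'.
Captured: group 1 = 'h2h'.

(2, 7)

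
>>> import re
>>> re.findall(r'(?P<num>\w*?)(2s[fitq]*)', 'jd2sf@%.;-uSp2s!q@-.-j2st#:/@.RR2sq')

[('jd', '2sf'), ('uSp', '2s'), ('j', '2st'), ('RR', '2sq')]

This matches zero or more of a word character (lazy) (captured as 'num'); then the literal '2s', then zero or more of one of [fitq] (captured).
With 2 capturing groups, `findall` returns a 2-tuple per match.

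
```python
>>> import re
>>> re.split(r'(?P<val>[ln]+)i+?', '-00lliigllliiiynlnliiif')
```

['-00', 'll', 'ig', 'lll', 'iiy', 'nlnl', 'iif']

The pattern matches one or more of one of [ln] (captured as 'val'); then one or more of a literal 'i' (lazy).
Matches to split on: at [3:6] → 'lli'; at [8:12] → 'llli'; at [15:20] → 'nlnli'.
The group in the pattern means `split` returns the separators' captures alongside the pieces.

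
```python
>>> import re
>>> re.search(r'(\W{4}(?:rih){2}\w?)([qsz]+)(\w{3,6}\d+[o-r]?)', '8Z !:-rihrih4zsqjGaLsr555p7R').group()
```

Pattern: exactly 4 of a non-word character, then the literal 'rih' repeated 2 times, then optionally a word character (captured); then one or more of one of [qsz] (captured); then 3 to 6 of a word character, then one or more of a digit, then optionally a character in [o-r] (captured).
`re.search` scans for the first position where the pattern succeeds.
The match spans [2:26] → ' !:-rihrih4zsqjGaLsr555p'.
Captured: group 1 = ' !:-rihrih4', group 2 = 'zsq', group 3 = 'jGaLsr555p'.

' !:-rihrih4zsqjGaLsr555p'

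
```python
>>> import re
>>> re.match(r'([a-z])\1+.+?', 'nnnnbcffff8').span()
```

(0, 5)

With `match`, the pattern is implicitly anchored at the beginning.
The match spans [0:5] → 'nnnnb'.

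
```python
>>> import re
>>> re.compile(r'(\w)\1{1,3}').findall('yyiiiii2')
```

['y', 'i']

`\1` has to match the exact text group 1 already captured.
Walking the string: at [0:2] match 'yy', group 1 = 'y'; at [2:6] match 'iiii', group 1 = 'i'.
One capturing group, so `findall` returns just the captured substring from each match — 2 in all.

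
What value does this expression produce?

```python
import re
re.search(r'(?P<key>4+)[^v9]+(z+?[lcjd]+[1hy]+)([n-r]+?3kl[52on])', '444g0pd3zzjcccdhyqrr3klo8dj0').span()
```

(0, 24)

The pattern matches one or more of a literal '4' (captured as 'key'); then one or more of any character except [v9]; then one or more of a literal 'z' (lazy), then one or more of one of [lcjd], then one or more of one of [1hy] (captured); then one or more of a character in [n-r] (lazy), then the literal '3kl', then one of [52on] (captured).
The match spans [0:24] → '444g0pd3zzjcccdhyqrr3klo'.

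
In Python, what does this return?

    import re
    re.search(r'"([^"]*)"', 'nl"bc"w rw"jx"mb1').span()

`search` walks the string left to right and returns the first match it finds.
The match spans [2:6] → '"bc"'.
Captured: group 1 = 'bc'.

(2, 6)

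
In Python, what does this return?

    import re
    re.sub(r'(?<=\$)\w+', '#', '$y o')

'$# o'

Because the assertion is zero-width, the text it checks is not consumed and won't appear in the result.
Matches: at [1:2] → 'y'.
Each match is replaced by '#'.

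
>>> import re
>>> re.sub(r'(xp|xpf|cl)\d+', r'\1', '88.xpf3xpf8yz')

The replacement refers to a captured group, so each match is rewritten using its own captured text.

'88.xpfxpfyz'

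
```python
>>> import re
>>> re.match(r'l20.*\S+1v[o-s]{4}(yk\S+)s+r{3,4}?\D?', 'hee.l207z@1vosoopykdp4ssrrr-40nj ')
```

Pattern: the literal 'l2', then the literal '0', then zero or more of any character; then one or more of a non-whitespace character, then the literal '1v', then exactly 4 of a character in [o-s]; then the literal 'yk', then one or more of a non-whitespace character (captured); then one or more of the literal 's', then 3 to 4 of the literal 'r' (lazy), then optionally a non-digit.
With `match`, the pattern is implicitly anchored at the beginning.
Here the pattern fails at index 0, so the call returns None.

None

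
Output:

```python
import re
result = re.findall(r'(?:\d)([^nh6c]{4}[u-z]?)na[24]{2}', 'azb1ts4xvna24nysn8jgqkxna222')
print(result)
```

['ts4xv', 'jgqkx']

This matches a digit (non-capturing group); then exactly 4 of any character except [nh6c], then optionally a character in [u-z] (captured); then the literal 'na', then exactly 2 of one of [24].
Matches: at [3:13] match '1ts4xvna24', group 1 = 'ts4xv'; at [17:27] match '8jgqkxna22', group 1 = 'jgqkx'.
With a single group, `findall` returns only what that group captured — 2 items.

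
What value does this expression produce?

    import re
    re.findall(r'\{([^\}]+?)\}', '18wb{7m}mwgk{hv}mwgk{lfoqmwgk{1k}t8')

['7m', 'hv', 'lfoqmwgk{1k']

Walking the string: at [4:8] match '{7m}', group 1 = '7m'; at [12:16] match '{hv}', group 1 = 'hv'; at [20:33] match '{lfoqmwgk{1k}', group 1 = 'lfoqmwgk{1k'.
Because there's exactly one group, `findall` drops the full match and keeps group 1 from each hit.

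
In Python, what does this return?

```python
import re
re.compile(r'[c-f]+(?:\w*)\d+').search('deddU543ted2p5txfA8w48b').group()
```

Pattern: one or more of a character in [c-f]; then zero or more of a word character (non-capturing group); then one or more of a digit.
The match spans [0:22] → 'deddU543ted2p5txfA8w48'.

'deddU543ted2p5txfA8w48'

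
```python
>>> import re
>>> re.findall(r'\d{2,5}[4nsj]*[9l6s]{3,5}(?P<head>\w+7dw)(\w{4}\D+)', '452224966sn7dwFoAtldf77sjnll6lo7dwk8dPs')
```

Pattern: 2 to 5 of a digit, then zero or more of one of [4nsj], then 3 to 5 of one of [9l6s]; then one or more of a word character, then the literal '7dw' (captured as 'head'); then exactly 4 of a word character, then one or more of a non-digit (captured).
Scanning left to right: at [0:39] match '452224966sn7dwFoAtldf77sjnll6lo7dwk8dPs', groups = ('n7dwFoAtldf77sjnll6lo7dw', 'k8dPs').
Multiple groups make `findall` return tuples — one 2-tuple for the one match.

[('n7dwFoAtldf77sjnll6lo7dw', 'k8dPs')]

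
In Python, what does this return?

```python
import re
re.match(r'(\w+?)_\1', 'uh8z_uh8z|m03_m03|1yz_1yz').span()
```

With `match`, the pattern is implicitly anchored at the beginning.
The match spans [0:9] → 'uh8z_uh8z'.

(0, 9)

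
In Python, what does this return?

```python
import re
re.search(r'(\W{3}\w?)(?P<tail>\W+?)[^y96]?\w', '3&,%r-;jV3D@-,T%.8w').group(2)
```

'-'

The match spans [1:8] → '&,%r-;j'.
Captured: group 1 = '&,%r', group 2 = '-'.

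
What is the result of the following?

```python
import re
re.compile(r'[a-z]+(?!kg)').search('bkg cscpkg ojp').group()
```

'bkg'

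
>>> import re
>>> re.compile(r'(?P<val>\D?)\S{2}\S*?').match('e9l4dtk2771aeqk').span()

(0, 3)

`match` is anchored at position 0; if the pattern doesn't fit there, it returns None.
The match spans [0:3] → 'e9l'.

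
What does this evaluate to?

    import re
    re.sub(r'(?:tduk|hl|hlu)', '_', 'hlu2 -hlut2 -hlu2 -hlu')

`|` is ordered: at each position the engine commits to the first alternative that works.
Matches: at [0:2] → 'hl'; at [6:8] → 'hl'; at [13:15] → 'hl'; at [19:21] → 'hl'.
Every occurrence is swapped for '_'.

'_u2 -_ut2 -_u2 -_u'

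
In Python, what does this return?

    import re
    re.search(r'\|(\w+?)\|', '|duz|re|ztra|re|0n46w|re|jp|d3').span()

The match spans [0:5] → '|duz|'.

(0, 5)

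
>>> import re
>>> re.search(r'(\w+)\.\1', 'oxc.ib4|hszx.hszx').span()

(8, 17)

After group 1 captures some text, `\1` only succeeds where that same text appears again.
Unlike `match`, `search` isn't anchored — it looks for the pattern anywhere in the string.
The match spans [8:17] → 'hszx.hszx'.
Captured: group 1 = 'hszx'.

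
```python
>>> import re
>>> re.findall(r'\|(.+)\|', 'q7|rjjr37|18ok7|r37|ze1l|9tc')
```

`findall` collects group 1 from the one match (1 total).

['rjjr37|18ok7|r37|ze1l']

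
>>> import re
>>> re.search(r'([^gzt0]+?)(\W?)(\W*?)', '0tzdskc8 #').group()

'd'

The pattern matches one or more of any character except [gzt0] (lazy) (captured); then optionally a non-word character (captured); then zero or more of a non-word character (lazy) (captured).
`search` walks the string left to right and returns the first match it finds.
The match spans [3:4] → 'd'.
Captured: group 1 = 'd', group 2 = '', group 3 = ''.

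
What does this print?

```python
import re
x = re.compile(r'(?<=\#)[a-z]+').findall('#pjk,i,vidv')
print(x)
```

['pjk']

The positive lookaround only admits positions where the adjacent text matches; those characters stay outside the span.
Since nothing is captured, `findall` lists the 1 matched substring directly.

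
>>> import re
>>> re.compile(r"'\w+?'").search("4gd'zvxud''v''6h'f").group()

"'zvxud'"

`search` walks the string left to right and returns the first match it finds.
The match spans [3:10] → "'zvxud'".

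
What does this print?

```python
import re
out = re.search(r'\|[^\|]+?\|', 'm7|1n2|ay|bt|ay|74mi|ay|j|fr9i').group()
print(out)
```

|1n2|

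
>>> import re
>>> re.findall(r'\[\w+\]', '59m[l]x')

With no groups in the pattern, `findall` gives back each whole match — 1 here.

['[l]']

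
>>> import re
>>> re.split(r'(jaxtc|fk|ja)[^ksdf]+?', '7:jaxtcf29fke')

Matches to split on: at [2:5] → 'jax'; at [10:13] → 'fke'.
`re.split` interleaves the captured-group text with the surrounding fragments.

['7:', 'ja', 'tcf29', 'fk', '']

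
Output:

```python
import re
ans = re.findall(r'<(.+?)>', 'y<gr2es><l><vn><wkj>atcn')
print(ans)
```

A non-greedy quantifier consumes as few characters as it can — just enough that the remainder of the pattern still matches from where it stops; whatever follows it matches normally.
Matches: at [1:8] match '<gr2es>', group 1 = 'gr2es'; at [8:11] match '<l>', group 1 = 'l'; at [11:15] match '<vn>', group 1 = 'vn'; at [15:20] match '<wkj>', group 1 = 'wkj'.
`findall` collects group 1 from each match (4 total).

['gr2es', 'l', 'vn', 'wkj']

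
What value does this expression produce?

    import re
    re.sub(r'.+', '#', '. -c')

'#'

The pattern matches one or more of any character.
Matches: at [0:4] → '. -c'.
Every occurrence is swapped for '#'.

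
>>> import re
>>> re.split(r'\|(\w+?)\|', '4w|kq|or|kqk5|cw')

With a capturing group present, the delimiter's captured portion is kept in the result list.

['4w', 'kq', 'or', 'kqk5', 'cw']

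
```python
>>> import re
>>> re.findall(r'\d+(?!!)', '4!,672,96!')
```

A negative assertion filters positions out without eating any characters.
Scanning left to right: at [3:6] → '672'; at [7:8] → '9'.
Since nothing is captured, `findall` lists the 2 matched substrings directly.

['672', '9']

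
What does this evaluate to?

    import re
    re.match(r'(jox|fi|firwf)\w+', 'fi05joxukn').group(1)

The match spans [0:10] → 'fi05joxukn'.
Captured: group 1 = 'fi'.

'fi'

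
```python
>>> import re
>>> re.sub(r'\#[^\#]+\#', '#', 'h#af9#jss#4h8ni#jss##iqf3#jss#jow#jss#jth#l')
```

Matches: at [1:6] → '#af9#'; at [9:16] → '#4h8ni#'; at [20:26] → '#iqf3#'; at [29:34] → '#jow#'; at [37:42] → '#jth#'.
Every occurrence is swapped for '#'.

'h#jss#jss##jss#jss#l'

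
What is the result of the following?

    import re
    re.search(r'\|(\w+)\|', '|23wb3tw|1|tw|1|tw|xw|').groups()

('23wb3tw',)

`re.search` tries every starting position until one works.
The match spans [0:9] → '|23wb3tw|'.
Captured: group 1 = '23wb3tw'.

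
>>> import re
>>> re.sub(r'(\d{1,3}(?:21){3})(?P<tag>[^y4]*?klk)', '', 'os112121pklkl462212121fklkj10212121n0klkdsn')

'os112121pklkljdsn'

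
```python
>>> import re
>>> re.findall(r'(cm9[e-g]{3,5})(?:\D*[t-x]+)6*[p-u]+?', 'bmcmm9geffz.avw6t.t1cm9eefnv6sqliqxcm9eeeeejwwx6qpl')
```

['cm9eef', 'cm9eeeee']

This matches the literal 'cm9', then 3 to 5 of a character in [e-g] (captured); then zero or more of a non-digit, then one or more of a character in [t-x] (non-capturing group); then zero or more of a literal '6', then one or more of a character in [p-u] (lazy).
Walking the string: at [20:30] match 'cm9eefnv6s', group 1 = 'cm9eef'; at [35:49] match 'cm9eeeeejwwx6q', group 1 = 'cm9eeeee'.
`findall` collects group 1 from each match (2 total).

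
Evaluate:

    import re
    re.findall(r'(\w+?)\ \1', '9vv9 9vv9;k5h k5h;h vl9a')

['9vv9', 'k5h']

After group 1 captures some text, `\1` only succeeds where that same text appears again.
Walking the string: at [0:9] match '9vv9 9vv9', group 1 = '9vv9'; at [10:17] match 'k5h k5h', group 1 = 'k5h'.
`findall` collects group 1 from each match (2 total).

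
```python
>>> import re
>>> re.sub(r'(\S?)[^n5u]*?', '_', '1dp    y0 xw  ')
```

'______________________'

The pattern matches optionally a non-whitespace character (captured); then zero or more of any character except [n5u] (lazy).
With the lazy modifier that quantifier settles for the fewest repetitions that let the rest of the pattern succeed (the atoms after it are unaffected and can still be greedy).
Matches: at [0:1] → '1'; at [1:2] → 'd'; at [2:3] → 'p'; at [3:3] → ''; at [3:4] → ' '; ….
Every occurrence is swapped for '_'.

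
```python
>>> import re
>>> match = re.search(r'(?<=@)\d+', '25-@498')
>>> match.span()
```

(4, 7)

Lookahead/lookbehind check context without consuming it, so the matched span excludes the asserted characters.
The match spans [4:7] → '498'.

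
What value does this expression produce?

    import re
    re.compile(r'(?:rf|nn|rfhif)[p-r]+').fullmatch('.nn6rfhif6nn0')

None

For `fullmatch`, every character of the input must be accounted for by the pattern.
Here the pattern can't cover the whole string, so the call returns None.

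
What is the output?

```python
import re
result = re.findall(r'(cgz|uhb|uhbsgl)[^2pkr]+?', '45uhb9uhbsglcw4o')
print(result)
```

['uhb', 'uhb']

The regex engine tests alternatives in the order written; an earlier branch that matches wins even if a later one would match more.
Walking the string: at [2:6] match 'uhb9', group 1 = 'uhb'; at [6:10] match 'uhbs', group 1 = 'uhb'.
Because there's exactly one group, `findall` drops the full match and keeps group 1 from each hit.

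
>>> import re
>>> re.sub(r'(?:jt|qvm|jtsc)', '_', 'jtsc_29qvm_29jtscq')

'_sc_29__29_scq'

The regex engine tests alternatives in the order written; an earlier branch that matches wins even if a later one would match more.
Each match is replaced by '_'.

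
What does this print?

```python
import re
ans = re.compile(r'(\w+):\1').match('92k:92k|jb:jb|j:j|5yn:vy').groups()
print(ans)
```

('92k',)

After group 1 captures some text, `\1` only succeeds where that same text appears again.
`match` is anchored at position 0; if the pattern doesn't fit there, it returns None.
The match spans [0:7] → '92k:92k'.
Captured: group 1 = '92k'.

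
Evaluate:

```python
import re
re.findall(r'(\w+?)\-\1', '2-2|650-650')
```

A backreference is literal: `\1` must see the identical characters the first group matched.
`findall` collects group 1 from each match (2 total).

['2', '650']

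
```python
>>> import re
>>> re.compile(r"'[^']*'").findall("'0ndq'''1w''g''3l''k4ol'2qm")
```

Scanning left to right: at [0:6] → "'0ndq'"; at [6:8] → "''"; at [10:12] → "''"; at [13:15] → "''"; at [17:19] → "''".
`findall` yields the raw match text (5 of them) because the pattern has no groups.

["'0ndq'", "''", "''", "''", "''"]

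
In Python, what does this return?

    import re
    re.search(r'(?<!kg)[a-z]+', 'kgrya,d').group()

Because the assertion is negative and zero-width, positions next to the forbidden text are skipped.
`re.search` scans for the first position where the pattern succeeds.
The match spans [0:5] → 'kgrya'.

'kgrya'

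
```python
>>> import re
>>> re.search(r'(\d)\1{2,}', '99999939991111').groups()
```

('9',)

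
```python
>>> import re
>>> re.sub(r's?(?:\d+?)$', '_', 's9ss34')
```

's9s_'

Each match is replaced by '_'.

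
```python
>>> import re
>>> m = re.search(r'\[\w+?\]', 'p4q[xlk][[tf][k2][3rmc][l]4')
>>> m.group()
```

The match spans [3:8] → '[xlk]'.

'[xlk]'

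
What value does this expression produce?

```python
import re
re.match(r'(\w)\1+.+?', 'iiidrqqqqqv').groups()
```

('i',)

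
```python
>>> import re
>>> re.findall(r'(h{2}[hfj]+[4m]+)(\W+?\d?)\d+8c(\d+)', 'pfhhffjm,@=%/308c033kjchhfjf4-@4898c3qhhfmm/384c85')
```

[('hhffjm', ',@=%/3', '033'), ('hhfjf4', '-@4', '3')]

Pattern: exactly 2 of a literal 'h', then one or more of one of [hfj], then one or more of one of [4m] (captured); then one or more of a non-word character (lazy), then optionally a digit (captured); then one or more of a digit, then the literal '8c'; then one or more of a digit (captured).
Scanning left to right: at [2:20] match 'hhffjm,@=%/308c033', groups = ('hhffjm', ',@=%/3', '033'); at [23:37] match 'hhfjf4-@4898c3', groups = ('hhfjf4', '-@4', '3').
3 groups means each result is a tuple of 3 captured strings — 2 here.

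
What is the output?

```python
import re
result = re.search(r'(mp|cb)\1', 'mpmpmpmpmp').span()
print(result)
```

(0, 4)

The backreference `\1` re-matches whatever the first group consumed, character for character.
The match spans [0:4] → 'mpmp'.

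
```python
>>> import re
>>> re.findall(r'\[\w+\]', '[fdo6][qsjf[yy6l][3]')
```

['[fdo6]', '[yy6l]', '[3]']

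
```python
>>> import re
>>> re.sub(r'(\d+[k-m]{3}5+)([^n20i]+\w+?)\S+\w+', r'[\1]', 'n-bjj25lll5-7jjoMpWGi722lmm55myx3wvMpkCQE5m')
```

The pattern matches one or more of a digit, then exactly 3 of a character in [k-m], then one or more of the literal '5' (captured); then one or more of any character except [n20i], then one or more of a word character (lazy) (captured); then one or more of a non-whitespace character, then one or more of a word character.
The replacement refers to a captured group, so each match is rewritten using its own captured text.

'n-bjj[25lll5]'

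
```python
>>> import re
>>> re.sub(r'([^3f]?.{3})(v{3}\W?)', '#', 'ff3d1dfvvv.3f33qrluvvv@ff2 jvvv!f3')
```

The pattern matches optionally any character except [3f], then exactly 3 of any character (captured); then exactly 3 of the literal 'v', then optionally a non-word character (captured).
Matches: at [3:11] → 'd1dfvvv.'; at [15:23] → 'qrluvvv@'; at [25:32] → '2 jvvv!'.
Every occurrence is swapped for '#'.

'ff3#3f33#ff#f3'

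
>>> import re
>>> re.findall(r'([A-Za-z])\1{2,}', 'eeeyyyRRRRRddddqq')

The backreference `\1` re-matches whatever the first group consumed, character for character.
Matches: at [0:3] match 'eee', group 1 = 'e'; at [3:6] match 'yyy', group 1 = 'y'; at [6:11] match 'RRRRR', group 1 = 'R'; at [11:15] match 'dddd', group 1 = 'd'.
One capturing group, so `findall` returns just the captured substring from each match — 4 in all.

['e', 'y', 'R', 'd']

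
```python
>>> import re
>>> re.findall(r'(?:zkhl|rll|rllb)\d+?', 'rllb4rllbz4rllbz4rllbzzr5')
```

['rllb4']

Walking the string: at [0:5] → 'rllb4'.
Since nothing is captured, `findall` lists the 1 matched substring directly.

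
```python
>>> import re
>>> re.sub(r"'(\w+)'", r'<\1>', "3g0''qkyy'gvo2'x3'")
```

"3g0'<qkyy>gvo2<x3>"

Matches: at [4:10] → "'qkyy'"; at [14:18] → "'x3'".
`\1` in the replacement pulls in group 1's text for each match.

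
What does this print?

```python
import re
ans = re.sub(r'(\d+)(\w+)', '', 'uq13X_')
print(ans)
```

uq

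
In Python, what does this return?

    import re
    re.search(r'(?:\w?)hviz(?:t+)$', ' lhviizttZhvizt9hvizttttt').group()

'9hvizttttt'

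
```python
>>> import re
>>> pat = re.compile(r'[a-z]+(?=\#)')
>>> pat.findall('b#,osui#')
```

['b', 'osui']

Because the assertion is zero-width, the text it checks is not consumed and won't appear in the result.
No capturing groups, so `findall` returns the 2 full match strings.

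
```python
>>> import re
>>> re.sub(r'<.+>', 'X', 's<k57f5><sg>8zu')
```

'sX8zu'

Each match is replaced by 'X'.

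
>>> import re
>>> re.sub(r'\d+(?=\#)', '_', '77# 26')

'_# 26'

The positive lookaround only admits positions where the adjacent text matches; those characters stay outside the span.
Matches: at [0:2] → '77'.
Each match is replaced by '_'.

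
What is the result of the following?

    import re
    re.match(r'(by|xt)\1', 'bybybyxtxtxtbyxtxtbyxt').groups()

('by',)

The backreference `\1` re-matches whatever the first group consumed, character for character.
`re.match` only tries the pattern at the start of the string.
The match spans [0:4] → 'byby'.
Captured: group 1 = 'by'.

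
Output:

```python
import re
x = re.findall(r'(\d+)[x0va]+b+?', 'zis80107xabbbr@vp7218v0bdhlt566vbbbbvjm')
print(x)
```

Pattern: one or more of a digit (captured); then one or more of one of [x0va], then one or more of a literal 'b' (lazy).
Walking the string: at [3:11] match '80107xab', group 1 = '80107'; at [17:24] match '7218v0b', group 1 = '7218'; at [28:33] match '566vb', group 1 = '566'.
Because there's exactly one group, `findall` drops the full match and keeps group 1 from each hit.

['80107', '7218', '566']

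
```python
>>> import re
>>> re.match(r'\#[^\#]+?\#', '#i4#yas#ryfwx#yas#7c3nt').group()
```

With `match`, the pattern is implicitly anchored at the beginning.
The match spans [0:4] → '#i4#'.

'#i4#'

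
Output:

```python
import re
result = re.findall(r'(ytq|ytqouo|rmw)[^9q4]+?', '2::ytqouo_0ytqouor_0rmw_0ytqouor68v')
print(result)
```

['ytq', 'ytq', 'rmw', 'ytq']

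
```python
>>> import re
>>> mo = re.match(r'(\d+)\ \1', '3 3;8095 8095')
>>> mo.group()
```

`\1` has to match the exact text group 1 already captured.
`re.match` won't scan ahead — the pattern has to work from the very first character.
The match spans [0:3] → '3 3'.
Captured: group 1 = '3'.

'3 3'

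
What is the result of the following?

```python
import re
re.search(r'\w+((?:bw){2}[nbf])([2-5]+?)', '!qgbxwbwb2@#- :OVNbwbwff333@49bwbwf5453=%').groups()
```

The pattern matches one or more of a word character; then the literal 'bw' repeated 2 times, then one of [nbf] (captured); then one or more of a character in [2-5] (lazy) (captured).
Because the quantifier is non-greedy, it stops expanding at the earliest point where the rest of the pattern can succeed.
`search` walks the string left to right and returns the first match it finds.
The match spans [28:36] → '49bwbwf5'.
Captured: group 1 = 'bwbwf', group 2 = '5'.

('bwbwf', '5')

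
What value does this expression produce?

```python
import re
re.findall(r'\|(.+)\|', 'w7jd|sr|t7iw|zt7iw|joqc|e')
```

Walking the string: at [4:24] match '|sr|t7iw|zt7iw|joqc|', group 1 = 'sr|t7iw|zt7iw|joqc'.
`findall` collects group 1 from the one match (1 total).

['sr|t7iw|zt7iw|joqc']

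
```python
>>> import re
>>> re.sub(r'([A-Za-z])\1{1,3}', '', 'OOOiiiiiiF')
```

'F'

`\1` has to match the exact text group 1 already captured.
Matches: at [0:3] → 'OOO'; at [3:7] → 'iiii'; at [7:9] → 'ii'.
Every occurrence is swapped for ''.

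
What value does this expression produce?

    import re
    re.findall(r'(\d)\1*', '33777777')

['3', '7']

`\1` is not a pattern — it's the concrete string captured by group 1, re-applied verbatim.
Matches: at [0:2] match '33', group 1 = '3'; at [2:8] match '777777', group 1 = '7'.
One capturing group, so `findall` returns just the captured substring from each match — 2 in all.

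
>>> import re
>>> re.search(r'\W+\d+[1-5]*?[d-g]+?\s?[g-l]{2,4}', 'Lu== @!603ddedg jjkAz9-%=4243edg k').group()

'== @!603ddedg jjk'

The pattern matches one or more of a non-word character, then one or more of a digit, then zero or more of a character in [1-5] (lazy); then one or more of a character in [d-g] (lazy); then optionally whitespace, then 2 to 4 of a character in [g-l].
`re.search` tries every starting position until one works.
The match spans [2:19] → '== @!603ddedg jjk'.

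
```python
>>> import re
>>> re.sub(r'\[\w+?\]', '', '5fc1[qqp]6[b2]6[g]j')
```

'5fc166j'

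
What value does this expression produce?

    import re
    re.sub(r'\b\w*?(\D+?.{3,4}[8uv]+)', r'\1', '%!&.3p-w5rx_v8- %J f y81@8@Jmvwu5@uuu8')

This matches a word boundary (`\b`, zero-width); then zero or more of a word character (lazy); then one or more of a non-digit (lazy), then 3 to 4 of any character, then one or more of one of [8uv] (captured).
Lazy quantifiers expand one character at a time until the remainder of the pattern can match.
Matches: at [4:14] → '3p-w5rx_v8'; at [14:23] → '- %J f y8'; at [24:30] → '@8@Jmv'; at [33:38] → '@uuu8'.
`\1` in the replacement pulls in group 1's text for each match.

'%!&.p-w5rx_v8- %J f y81@8@Jmvwu5@uuu8'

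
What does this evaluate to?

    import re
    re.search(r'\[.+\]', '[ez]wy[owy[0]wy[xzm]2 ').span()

(0, 20)

The match spans [0:20] → '[ez]wy[owy[0]wy[xzm]'.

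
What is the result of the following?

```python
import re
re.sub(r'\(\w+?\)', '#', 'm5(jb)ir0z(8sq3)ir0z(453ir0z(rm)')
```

Every occurrence is swapped for '#'.

'm5#ir0z#ir0z(453ir0z#'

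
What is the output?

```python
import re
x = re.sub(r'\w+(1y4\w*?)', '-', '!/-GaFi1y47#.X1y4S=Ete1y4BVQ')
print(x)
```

!/--7#.-S=-BVQ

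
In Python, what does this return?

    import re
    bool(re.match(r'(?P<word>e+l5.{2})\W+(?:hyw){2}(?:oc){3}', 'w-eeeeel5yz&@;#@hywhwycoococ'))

The pattern matches one or more of a literal 'e', then the literal 'l5', then exactly 2 of any character (captured as 'word'); then one or more of a non-word character, then the literal 'hyw' repeated 2 times, then the literal 'oc' repeated 3 times.
With `match`, the pattern is implicitly anchored at the beginning.
Here position 0 doesn't satisfy it, so the call returns None, and `bool(None)` is False.

False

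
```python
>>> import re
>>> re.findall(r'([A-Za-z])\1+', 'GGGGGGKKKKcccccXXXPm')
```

`\1` is not a pattern — it's the concrete string captured by group 1, re-applied verbatim.
Because there's exactly one group, `findall` drops the full match and keeps group 1 from each hit.

['G', 'K', 'c', 'X']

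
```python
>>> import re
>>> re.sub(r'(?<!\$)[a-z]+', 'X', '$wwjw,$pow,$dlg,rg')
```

'$wX,$pX,$dX,X'

The negative lookaround is zero-width — it rules out positions where the adjacent text would match, without consuming anything.
Matches: at [2:5] → 'wjw'; at [8:10] → 'ow'; at [13:15] → 'lg'; at [16:18] → 'rg'.
`sub` substitutes 'X' at each match site.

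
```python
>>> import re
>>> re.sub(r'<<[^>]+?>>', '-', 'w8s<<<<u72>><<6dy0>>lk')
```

Each match is replaced by '-'.

'w8s--lk'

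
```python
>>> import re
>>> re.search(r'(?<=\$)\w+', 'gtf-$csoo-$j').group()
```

'csoo'

Lookahead/lookbehind check context without consuming it, so the matched span excludes the asserted characters.
`search` walks the string left to right and returns the first match it finds.
The match spans [5:9] → 'csoo'.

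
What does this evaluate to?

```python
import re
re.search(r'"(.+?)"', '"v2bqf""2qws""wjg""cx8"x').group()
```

With the lazy modifier that quantifier settles for the fewest repetitions that let the rest of the pattern succeed (the atoms after it are unaffected and can still be greedy).
`re.search` tries every starting position until one works.
The match spans [0:7] → '"v2bqf"'.
Captured: group 1 = 'v2bqf'.

'"v2bqf"'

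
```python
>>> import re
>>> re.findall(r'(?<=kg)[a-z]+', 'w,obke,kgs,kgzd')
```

['s', 'zd']

The lookaround is zero-width — it requires the adjacent text to match without consuming it, so the asserted text isn't part of the match.
Scanning left to right: at [9:10] → 's'; at [13:15] → 'zd'.
No capturing groups, so `findall` returns the 2 full match strings.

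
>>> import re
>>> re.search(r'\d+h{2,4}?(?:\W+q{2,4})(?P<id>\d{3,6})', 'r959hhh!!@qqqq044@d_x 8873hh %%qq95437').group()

The pattern matches one or more of a digit, then 2 to 4 of the literal 'h' (lazy); then one or more of a non-word character, then 2 to 4 of the literal 'q' (non-capturing group); then 3 to 6 of a digit (captured as 'id').
Unlike `match`, `search` isn't anchored — it looks for the pattern anywhere in the string.
The match spans [1:17] → '959hhh!!@qqqq044'.
Captured: group 1 = '044'.

'959hhh!!@qqqq044'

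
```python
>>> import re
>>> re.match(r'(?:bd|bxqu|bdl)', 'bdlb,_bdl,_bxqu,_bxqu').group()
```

With `match`, the pattern is implicitly anchored at the beginning.
The match spans [0:2] → 'bd'.

'bd'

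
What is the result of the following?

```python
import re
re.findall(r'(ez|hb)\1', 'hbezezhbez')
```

['ez']

A backreference is literal: `\1` must see the identical characters the first group matched.
Because there's exactly one group, `findall` drops the full match and keeps group 1 from the one hit.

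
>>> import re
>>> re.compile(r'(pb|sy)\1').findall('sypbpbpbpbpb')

`\1` has to match the exact text group 1 already captured.
Scanning left to right: at [2:6] match 'pbpb', group 1 = 'pb'; at [6:10] match 'pbpb', group 1 = 'pb'.
Because there's exactly one group, `findall` drops the full match and keeps group 1 from each hit.

['pb', 'pb']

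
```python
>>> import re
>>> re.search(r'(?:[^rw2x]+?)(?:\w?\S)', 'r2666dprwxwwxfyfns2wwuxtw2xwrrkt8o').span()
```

The match spans [2:5] → '666'.

(2, 5)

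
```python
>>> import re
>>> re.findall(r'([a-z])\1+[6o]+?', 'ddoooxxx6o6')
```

['d', 'x']

`\1` is not a pattern — it's the concrete string captured by group 1, re-applied verbatim.
Matches: at [0:3] match 'ddo', group 1 = 'd'; at [5:9] match 'xxx6', group 1 = 'x'.
Because there's exactly one group, `findall` drops the full match and keeps group 1 from each hit.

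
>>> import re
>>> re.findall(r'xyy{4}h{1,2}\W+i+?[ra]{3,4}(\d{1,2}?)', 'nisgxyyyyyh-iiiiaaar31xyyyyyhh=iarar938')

['3', '9']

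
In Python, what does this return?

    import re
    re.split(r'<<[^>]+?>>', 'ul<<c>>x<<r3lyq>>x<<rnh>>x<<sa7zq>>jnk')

['ul', 'x', 'x', 'x', 'jnk']

Each match becomes a cut point; 5 segments remain.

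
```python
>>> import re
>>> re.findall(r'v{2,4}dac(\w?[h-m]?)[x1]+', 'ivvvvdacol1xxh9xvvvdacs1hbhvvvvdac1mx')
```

['ol', 's', '1m']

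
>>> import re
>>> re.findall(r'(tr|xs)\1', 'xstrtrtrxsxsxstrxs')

`\1` is not a pattern — it's the concrete string captured by group 1, re-applied verbatim.
One capturing group, so `findall` returns just the captured substring from each match — 2 in all.

['tr', 'xs']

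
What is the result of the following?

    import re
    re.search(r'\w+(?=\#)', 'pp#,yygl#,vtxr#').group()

'pp'

The lookaround is zero-width — it requires the adjacent text to match without consuming it, so the asserted text isn't part of the match.
`re.search` scans for the first position where the pattern succeeds.
The match spans [0:2] → 'pp'.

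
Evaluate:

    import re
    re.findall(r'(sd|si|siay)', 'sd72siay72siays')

['sd', 'si', 'si']

Alternation tries branches left to right and keeps the first one that lets the overall match succeed at that position.
Matches: at [0:2] match 'sd', group 1 = 'sd'; at [4:6] match 'si', group 1 = 'si'; at [10:12] match 'si', group 1 = 'si'.
One capturing group, so `findall` returns just the captured substring from each match — 3 in all.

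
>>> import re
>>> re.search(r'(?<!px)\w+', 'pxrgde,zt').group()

The negative lookahead/lookbehind blocks any match where the forbidden context is present.
The match spans [0:6] → 'pxrgde'.

'pxrgde'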